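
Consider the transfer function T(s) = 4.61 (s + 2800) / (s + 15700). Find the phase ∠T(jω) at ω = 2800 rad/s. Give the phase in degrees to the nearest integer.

35°

∠(j2800 + 2800) = arctan(2800/2800) = 45.00°
∠(j2800 + 15700) = arctan(2800/15700) = 10.11°
∠T(j2800) = 45.00° − 10.11° = 34.89°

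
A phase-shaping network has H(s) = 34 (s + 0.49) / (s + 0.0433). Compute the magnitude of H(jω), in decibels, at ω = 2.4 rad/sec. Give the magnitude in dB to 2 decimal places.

30.81 dB

|j2.4 + 0.49| = √(2.4² + 0.49²) = 2.45
|j2.4 + 0.0433| = √(2.4² + 0.0433²) = 2.4
|H(j2.4)| = 34 × 2.45 / 2.4 = 34.696
20 log₁₀(34.696) = 30.806 dB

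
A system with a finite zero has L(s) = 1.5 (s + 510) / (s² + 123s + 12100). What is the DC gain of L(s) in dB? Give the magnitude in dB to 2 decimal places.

-23.98 dB

L(0) = 1.5 × 510 / 12100 = 0.063223
20 log₁₀(0.063223) = -23.982 dB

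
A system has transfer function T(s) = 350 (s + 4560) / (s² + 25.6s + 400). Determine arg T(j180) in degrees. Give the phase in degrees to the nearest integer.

-170°

∠(j180 + 4560) = arctan(180/4560) = 2.26°
∠[(j180)² + 25.6(j180) + 400] = ∠[-32000 + j4608] = 171.81°
∠T(j180) = 2.26° − 171.81° = -169.55°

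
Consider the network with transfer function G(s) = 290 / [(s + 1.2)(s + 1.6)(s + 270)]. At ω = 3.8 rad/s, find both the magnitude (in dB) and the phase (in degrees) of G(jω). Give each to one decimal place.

|G| = -23.7 dB, ∠G = -140.4°

|j3.8 + 1.2| = √(3.8² + 1.2²) = 3.985
|j3.8 + 1.6| = √(3.8² + 1.6²) = 4.123
|j3.8 + 270| = √(3.8² + 270²) = 270
|G(j3.8)| = 290 / (3.985 × 4.123 × 270) = 0.065364
20 log₁₀(0.065364) = -23.69 dB
∠(j3.8 + 1.2) = arctan(3.8/1.2) = 72.47°
∠(j3.8 + 1.6) = arctan(3.8/1.6) = 67.17°
∠(j3.8 + 270) = arctan(3.8/270) = 0.81°
∠G(j3.8) = − (72.47° + 67.17° + 0.81°) = -140.45°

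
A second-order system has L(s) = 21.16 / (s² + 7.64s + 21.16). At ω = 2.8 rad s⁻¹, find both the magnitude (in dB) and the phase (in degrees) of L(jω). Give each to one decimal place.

|L| = -1.5 dB, ∠L = -58.1°

|(j2.8)² + 7.64(j2.8) + 21.16| = |13.32 + j21.392| = 25.2
|L(j2.8)| = 21.16 / 25.2 = 0.83968
20 log₁₀(0.83968) = -1.52 dB
∠[(j2.8)² + 7.64(j2.8) + 21.16] = ∠[13.32 + j21.392] = 58.09°
∠L(j2.8) = −58.09° = -58.09°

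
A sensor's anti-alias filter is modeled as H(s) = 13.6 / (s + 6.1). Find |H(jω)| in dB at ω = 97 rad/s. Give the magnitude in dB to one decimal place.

|j97 + 6.1| = √(97² + 6.1²) = 97.19
|H(j97)| = 13.6 / 97.19 = 0.13993
20 log₁₀(0.13993) = -17.08 dB

-17.1 dB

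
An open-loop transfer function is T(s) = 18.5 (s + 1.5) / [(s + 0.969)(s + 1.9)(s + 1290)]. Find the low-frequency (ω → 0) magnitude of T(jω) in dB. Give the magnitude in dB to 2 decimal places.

-38.65 dB

T(0) = 18.5 × 1.5 / (0.969 × 1.9 × 1290) = 0.011684
20 log₁₀(0.011684) = -38.648 dB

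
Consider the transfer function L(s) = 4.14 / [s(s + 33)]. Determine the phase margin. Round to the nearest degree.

90°

Gain crossover: |L(jω)| = 1 at ω ≈ 0.125 rad/sec.
∠L(j0.125) = −90° − arctan(0.125/33) ≈ -90.22°
PM = 180° + (-90.22°) = 89.78°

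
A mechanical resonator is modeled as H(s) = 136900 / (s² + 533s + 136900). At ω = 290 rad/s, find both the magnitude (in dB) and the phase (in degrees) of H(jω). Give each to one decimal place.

|(j290)² + 533(j290) + 136900| = |52800 + j1.5457e+05| = 1.633e+05
|H(j290)| = 136900 / 1.633e+05 = 0.83813
20 log₁₀(0.83813) = -1.53 dB
∠[(j290)² + 533(j290) + 136900] = ∠[52800 + j1.5457e+05] = 71.14°
∠H(j290) = −71.14° = -71.14°

|H| = -1.5 dB, ∠H = -71.1°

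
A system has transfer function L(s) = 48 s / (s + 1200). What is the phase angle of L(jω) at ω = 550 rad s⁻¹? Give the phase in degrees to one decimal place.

65.4°

∠(j550) = 90.00°
∠(j550 + 1200) = arctan(550/1200) = 24.62°
∠L(j550) = 90.00° − 24.62° = 65.38°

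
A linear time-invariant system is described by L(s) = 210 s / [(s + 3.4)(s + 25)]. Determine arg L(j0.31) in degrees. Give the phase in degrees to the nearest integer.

84 deg

∠(j0.31) = 90.00°
∠(j0.31 + 3.4) = arctan(0.31/3.4) = 5.21°
∠(j0.31 + 25) = arctan(0.31/25) = 0.71°
∠L(j0.31) = 90.00° − (5.21° + 0.71°) = 84.08°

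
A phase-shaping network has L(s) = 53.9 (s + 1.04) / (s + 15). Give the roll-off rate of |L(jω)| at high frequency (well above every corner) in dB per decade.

0 dB/decade

With 1 zero and 1 pole, the high-frequency asymptotic slope is 20 × (1 − 1) = 0 dB/decade.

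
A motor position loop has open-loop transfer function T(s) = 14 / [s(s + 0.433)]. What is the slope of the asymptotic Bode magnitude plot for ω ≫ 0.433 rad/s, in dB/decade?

With 0 zeros and 2 poles, the high-frequency asymptotic slope is 20 × (0 − 2) = -40 dB/decade.

-40 dB/decade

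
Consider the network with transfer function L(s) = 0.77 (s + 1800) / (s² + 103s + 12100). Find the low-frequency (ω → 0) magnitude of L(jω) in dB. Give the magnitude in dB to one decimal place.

-18.8 dB

L(0) = 0.77 × 1800 / 12100 = 0.11455
20 log₁₀(0.11455) = -18.82 dB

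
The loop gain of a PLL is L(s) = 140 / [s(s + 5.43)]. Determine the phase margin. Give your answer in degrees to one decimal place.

25.8°

Gain crossover: |L(jω)| = 1 at ω ≈ 11.2 rad/s.
∠L(j11.2) = −90° − arctan(11.2/5.43) ≈ -154.19°
PM = 180° + (-154.19°) = 25.81°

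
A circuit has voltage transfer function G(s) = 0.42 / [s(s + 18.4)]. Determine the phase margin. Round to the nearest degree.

90°

Gain crossover: |G(jω)| = 1 at ω ≈ 0.0228 rad/s.
∠G(j0.0228) = −90° − arctan(0.0228/18.4) ≈ -90.07°
PM = 180° + (-90.07°) = 89.93°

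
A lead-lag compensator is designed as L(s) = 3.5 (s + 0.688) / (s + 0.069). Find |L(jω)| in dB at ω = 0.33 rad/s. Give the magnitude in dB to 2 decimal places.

17.98 dB

|j0.33 + 0.688| = √(0.33² + 0.688²) = 0.763
|j0.33 + 0.069| = √(0.33² + 0.069²) = 0.3371
|L(j0.33)| = 3.5 × 0.763 / 0.3371 = 7.9216
20 log₁₀(7.9216) = 17.976 dB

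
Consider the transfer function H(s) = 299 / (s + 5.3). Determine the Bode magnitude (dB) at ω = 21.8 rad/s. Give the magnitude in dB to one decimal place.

22.5 dB

|j21.8 + 5.3| = √(21.8² + 5.3²) = 22.44
|H(j21.8)| = 299 / 22.44 = 13.327
20 log₁₀(13.327) = 22.49 dB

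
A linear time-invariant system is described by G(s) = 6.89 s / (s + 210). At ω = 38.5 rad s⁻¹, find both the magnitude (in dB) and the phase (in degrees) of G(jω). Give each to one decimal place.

|j38.5| = 38.5
|j38.5 + 210| = √(38.5² + 210²) = 213.5
|G(j38.5)| = 6.89 × 38.5 / 213.5 = 1.2425
20 log₁₀(1.2425) = 1.89 dB
∠(j38.5) = 90.00°
∠(j38.5 + 210) = arctan(38.5/210) = 10.39°
∠G(j38.5) = 90.00° − 10.39° = 79.61°

|G| = 1.9 dB, ∠G = 79.6°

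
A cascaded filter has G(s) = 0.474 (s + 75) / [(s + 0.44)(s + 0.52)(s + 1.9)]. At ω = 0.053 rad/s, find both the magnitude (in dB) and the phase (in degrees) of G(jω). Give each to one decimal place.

|j0.053 + 75| = √(0.053² + 75²) = 75
|j0.053 + 0.44| = √(0.053² + 0.44²) = 0.4432
|j0.053 + 0.52| = √(0.053² + 0.52²) = 0.5227
|j0.053 + 1.9| = √(0.053² + 1.9²) = 1.901
|G(j0.053)| = 0.474 × 75 / (0.4432 × 0.5227 × 1.901) = 80.74
20 log₁₀(80.74) = 38.14 dB
∠(j0.053 + 75) = arctan(0.053/75) = 0.04°
∠(j0.053 + 0.44) = arctan(0.053/0.44) = 6.87°
∠(j0.053 + 0.52) = arctan(0.053/0.52) = 5.82°
∠(j0.053 + 1.9) = arctan(0.053/1.9) = 1.60°
∠G(j0.053) = 0.04° − (6.87° + 5.82° + 1.60°) = -14.25°

|G| = 38.1 dB, ∠G = -14.2°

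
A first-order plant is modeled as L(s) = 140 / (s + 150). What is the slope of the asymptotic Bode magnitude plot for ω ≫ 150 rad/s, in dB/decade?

-20 dB/decade

With 0 zeros and 1 pole, the high-frequency asymptotic slope is 20 × (0 − 1) = -20 dB/decade.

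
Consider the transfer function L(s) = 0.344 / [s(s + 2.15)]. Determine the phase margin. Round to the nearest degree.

Gain crossover: |L(jω)| = 1 at ω ≈ 0.16 rad s⁻¹.
∠L(j0.16) = −90° − arctan(0.16/2.15) ≈ -94.24°
PM = 180° + (-94.24°) = 85.76°

86 deg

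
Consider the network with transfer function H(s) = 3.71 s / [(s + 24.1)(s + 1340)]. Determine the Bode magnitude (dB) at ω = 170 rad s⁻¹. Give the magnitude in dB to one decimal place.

|j170| = 170
|j170 + 24.1| = √(170² + 24.1²) = 171.7
|j170 + 1340| = √(170² + 1340²) = 1351
|H(j170)| = 3.71 × 170 / (171.7 × 1351) = 0.0027195
20 log₁₀(0.0027195) = -51.31 dB

-51.3 dB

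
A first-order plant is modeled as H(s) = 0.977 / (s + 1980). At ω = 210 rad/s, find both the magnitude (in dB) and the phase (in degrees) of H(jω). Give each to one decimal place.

|j210 + 1980| = √(210² + 1980²) = 1991
|H(j210)| = 0.977 / 1991 = 0.00049068
20 log₁₀(0.00049068) = -66.18 dB
∠(j210 + 1980) = arctan(210/1980) = 6.05°
∠H(j210) = −6.05° = -6.05°

|H| = -66.2 dB, ∠H = -6.1°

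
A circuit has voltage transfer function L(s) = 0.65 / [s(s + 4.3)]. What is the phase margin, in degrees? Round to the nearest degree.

Gain crossover: |L(jω)| = 1 at ω ≈ 0.151 rad/sec.
∠L(j0.151) = −90° − arctan(0.151/4.3) ≈ -92.01°
PM = 180° + (-92.01°) = 87.99°

88 deg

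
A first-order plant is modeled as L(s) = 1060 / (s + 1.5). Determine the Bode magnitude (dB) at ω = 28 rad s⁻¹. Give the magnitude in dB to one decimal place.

31.6 dB

|j28 + 1.5| = √(28² + 1.5²) = 28.04
|L(j28)| = 1060 / 28.04 = 37.803
20 log₁₀(37.803) = 31.55 dB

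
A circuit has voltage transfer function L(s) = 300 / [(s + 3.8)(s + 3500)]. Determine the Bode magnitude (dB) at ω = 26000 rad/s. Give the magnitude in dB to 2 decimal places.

|j26000 + 3.8| = √(26000² + 3.8²) = 2.6e+04
|j26000 + 3500| = √(26000² + 3500²) = 2.623e+04
|L(j26000)| = 300 / (2.6e+04 × 2.623e+04) = 4.3982e-07
20 log₁₀(4.3982e-07) = -127.135 dB

-127.13 dB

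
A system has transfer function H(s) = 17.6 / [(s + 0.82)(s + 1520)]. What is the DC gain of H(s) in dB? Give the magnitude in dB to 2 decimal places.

-37.00 dB

H(0) = 17.6 / (0.82 × 1520) = 0.014121
20 log₁₀(0.014121) = -37.003 dB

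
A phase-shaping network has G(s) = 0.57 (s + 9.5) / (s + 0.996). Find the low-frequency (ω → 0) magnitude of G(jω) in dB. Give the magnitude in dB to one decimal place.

G(0) = 0.57 × 9.5 / 0.996 = 5.4367
20 log₁₀(5.4367) = 14.71 dB

14.7 dB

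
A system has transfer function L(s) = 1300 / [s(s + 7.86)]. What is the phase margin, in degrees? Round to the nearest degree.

Gain crossover: |L(jω)| = 1 at ω ≈ 35.6 rad s⁻¹.
∠L(j35.6) = −90° − arctan(35.6/7.86) ≈ -167.56°
PM = 180° + (-167.56°) = 12.44°

12°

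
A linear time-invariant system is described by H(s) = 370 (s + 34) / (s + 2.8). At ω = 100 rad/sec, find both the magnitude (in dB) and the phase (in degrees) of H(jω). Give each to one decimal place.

|j100 + 34| = √(100² + 34²) = 105.6
|j100 + 2.8| = √(100² + 2.8²) = 100
|H(j100)| = 370 × 105.6 / 100 = 390.65
20 log₁₀(390.65) = 51.84 dB
∠(j100 + 34) = arctan(100/34) = 71.22°
∠(j100 + 2.8) = arctan(100/2.8) = 88.40°
∠H(j100) = 71.22° − 88.40° = -17.17°

|H| = 51.8 dB, ∠H = -17.2 deg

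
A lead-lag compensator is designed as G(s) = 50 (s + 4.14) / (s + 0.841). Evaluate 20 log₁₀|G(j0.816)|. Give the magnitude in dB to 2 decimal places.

|j0.816 + 4.14| = √(0.816² + 4.14²) = 4.22
|j0.816 + 0.841| = √(0.816² + 0.841²) = 1.172
|G(j0.816)| = 50 × 4.22 / 1.172 = 180.05
20 log₁₀(180.05) = 45.108 dB

45.11 dB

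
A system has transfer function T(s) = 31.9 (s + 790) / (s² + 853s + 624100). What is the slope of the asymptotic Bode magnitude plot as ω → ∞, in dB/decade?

With 1 zero and 2 poles, the high-frequency asymptotic slope is 20 × (1 − 2) = -20 dB/decade.

-20 dB/decade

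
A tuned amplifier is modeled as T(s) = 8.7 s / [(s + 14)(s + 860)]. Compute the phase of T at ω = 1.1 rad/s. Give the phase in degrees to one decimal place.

85.4°

∠(j1.1) = 90.00°
∠(j1.1 + 14) = arctan(1.1/14) = 4.49°
∠(j1.1 + 860) = arctan(1.1/860) = 0.07°
∠T(j1.1) = 90.00° − (4.49° + 0.07°) = 85.43°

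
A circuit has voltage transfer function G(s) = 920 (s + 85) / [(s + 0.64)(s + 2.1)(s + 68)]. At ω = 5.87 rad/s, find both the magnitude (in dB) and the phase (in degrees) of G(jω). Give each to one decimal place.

|j5.87 + 85| = √(5.87² + 85²) = 85.2
|j5.87 + 0.64| = √(5.87² + 0.64²) = 5.905
|j5.87 + 2.1| = √(5.87² + 2.1²) = 6.234
|j5.87 + 68| = √(5.87² + 68²) = 68.25
|G(j5.87)| = 920 × 85.2 / (5.905 × 6.234 × 68.25) = 31.198
20 log₁₀(31.198) = 29.88 dB
∠(j5.87 + 85) = arctan(5.87/85) = 3.95°
∠(j5.87 + 0.64) = arctan(5.87/0.64) = 83.78°
∠(j5.87 + 2.1) = arctan(5.87/2.1) = 70.32°
∠(j5.87 + 68) = arctan(5.87/68) = 4.93°
∠G(j5.87) = 3.95° − (83.78° + 70.32° + 4.93°) = -155.08°

|G| = 29.9 dB, ∠G = -155.1 deg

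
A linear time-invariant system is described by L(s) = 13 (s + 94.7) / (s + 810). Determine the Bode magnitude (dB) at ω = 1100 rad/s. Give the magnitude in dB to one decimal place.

|j1100 + 94.7| = √(1100² + 94.7²) = 1104
|j1100 + 810| = √(1100² + 810²) = 1366
|L(j1100)| = 13 × 1104 / 1366 = 10.507
20 log₁₀(10.507) = 20.43 dB

20.4 dB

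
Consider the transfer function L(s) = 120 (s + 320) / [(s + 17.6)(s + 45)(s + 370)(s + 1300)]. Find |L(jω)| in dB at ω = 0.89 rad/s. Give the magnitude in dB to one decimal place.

|j0.89 + 320| = √(0.89² + 320²) = 320
|j0.89 + 17.6| = √(0.89² + 17.6²) = 17.62
|j0.89 + 45| = √(0.89² + 45²) = 45.01
|j0.89 + 370| = √(0.89² + 370²) = 370
|j0.89 + 1300| = √(0.89² + 1300²) = 1300
|L(j0.89)| = 120 × 320 / (17.62 × 45.01 × 370 × 1300) = 0.00010065
20 log₁₀(0.00010065) = -79.94 dB

-79.9 dB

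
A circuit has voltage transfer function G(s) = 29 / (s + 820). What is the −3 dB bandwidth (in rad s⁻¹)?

820 rad s⁻¹

For a single-pole low-pass, the −3 dB point is at the pole: ω = 820 rad s⁻¹.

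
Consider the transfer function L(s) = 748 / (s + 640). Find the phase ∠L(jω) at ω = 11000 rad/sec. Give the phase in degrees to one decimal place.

-86.7°

∠(j11000 + 640) = arctan(11000/640) = 86.67°
∠L(j11000) = −86.67° = -86.67°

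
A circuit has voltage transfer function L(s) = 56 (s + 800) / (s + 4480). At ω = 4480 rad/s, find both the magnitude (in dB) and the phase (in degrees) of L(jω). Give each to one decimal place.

|j4480 + 800| = √(4480² + 800²) = 4551
|j4480 + 4480| = √(4480² + 4480²) = 6336
|L(j4480)| = 56 × 4551 / 6336 = 40.224
20 log₁₀(40.224) = 32.09 dB
∠(j4480 + 800) = arctan(4480/800) = 79.88°
∠(j4480 + 4480) = arctan(4480/4480) = 45.00°
∠L(j4480) = 79.88° − 45.00° = 34.88°

|L| = 32.1 dB, ∠L = 34.9 deg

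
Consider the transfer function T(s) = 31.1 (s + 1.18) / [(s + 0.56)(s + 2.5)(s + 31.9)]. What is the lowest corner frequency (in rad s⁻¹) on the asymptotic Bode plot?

Break frequencies occur at each pole and zero magnitude: 0.56 rad s⁻¹, 1.18 rad s⁻¹, 2.5 rad s⁻¹, 31.9 rad s⁻¹.
The lowest is 0.56 rad s⁻¹.

0.56 rad s⁻¹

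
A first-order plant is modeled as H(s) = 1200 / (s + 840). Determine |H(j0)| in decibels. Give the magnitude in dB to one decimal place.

3.1 dB

H(0) = 1200 / 840 = 1.4286
20 log₁₀(1.4286) = 3.10 dB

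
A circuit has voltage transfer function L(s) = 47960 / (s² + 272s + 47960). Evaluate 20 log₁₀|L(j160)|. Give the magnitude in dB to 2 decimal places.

-0.17 dB

|(j160)² + 272(j160) + 47960| = |22360 + j43520| = 4.893e+04
|L(j160)| = 47960 / 4.893e+04 = 0.98021
20 log₁₀(0.98021) = -0.174 dB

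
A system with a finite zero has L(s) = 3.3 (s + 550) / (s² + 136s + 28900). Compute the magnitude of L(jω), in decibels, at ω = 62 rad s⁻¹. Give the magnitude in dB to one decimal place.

-23.2 dB

|j62 + 550| = √(62² + 550²) = 553.5
|(j62)² + 136(j62) + 28900| = |25056 + j8432| = 2.644e+04
|L(j62)| = 3.3 × 553.5 / 2.644e+04 = 0.069089
20 log₁₀(0.069089) = -23.21 dB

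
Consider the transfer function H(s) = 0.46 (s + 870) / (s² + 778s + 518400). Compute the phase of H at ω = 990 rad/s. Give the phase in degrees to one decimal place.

∠(j990 + 870) = arctan(990/870) = 48.69°
∠[(j990)² + 778(j990) + 518400] = ∠[-4.617e+05 + j7.7022e+05] = 120.94°
∠H(j990) = 48.69° − 120.94° = -72.25°

-72.2°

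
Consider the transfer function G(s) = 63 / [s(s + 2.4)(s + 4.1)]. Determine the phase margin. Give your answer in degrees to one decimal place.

0.4°

Gain crossover: |G(jω)| = 1 at ω ≈ 3.11 rad/sec.
∠G(j3.11) = −90° − arctan(3.11/2.4) − arctan(3.11/4.1) ≈ -179.58°
PM = 180° + (-179.58°) = 0.42°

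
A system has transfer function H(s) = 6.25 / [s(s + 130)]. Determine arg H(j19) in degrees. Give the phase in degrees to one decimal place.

-98.3°

∠(j19 + 130) = arctan(19/130) = 8.32°
∠(j19) = 90.00°
∠H(j19) = − (8.32° + 90.00°) = -98.32°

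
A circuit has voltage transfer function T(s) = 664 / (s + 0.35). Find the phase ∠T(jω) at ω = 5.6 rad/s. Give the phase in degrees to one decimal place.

-86.4°

∠(j5.6 + 0.35) = arctan(5.6/0.35) = 86.42°
∠T(j5.6) = −86.42° = -86.42°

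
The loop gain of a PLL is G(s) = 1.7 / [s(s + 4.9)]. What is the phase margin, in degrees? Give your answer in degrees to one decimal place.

Gain crossover: |G(jω)| = 1 at ω ≈ 0.346 rad/s.
∠G(j0.346) = −90° − arctan(0.346/4.9) ≈ -94.04°
PM = 180° + (-94.04°) = 85.96°

86.0°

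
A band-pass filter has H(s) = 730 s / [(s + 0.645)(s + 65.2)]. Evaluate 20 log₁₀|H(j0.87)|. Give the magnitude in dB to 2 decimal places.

|j0.87| = 0.87
|j0.87 + 0.645| = √(0.87² + 0.645²) = 1.083
|j0.87 + 65.2| = √(0.87² + 65.2²) = 65.21
|H(j0.87)| = 730 × 0.87 / (1.083 × 65.21) = 8.9933
20 log₁₀(8.9933) = 19.078 dB

19.08 dB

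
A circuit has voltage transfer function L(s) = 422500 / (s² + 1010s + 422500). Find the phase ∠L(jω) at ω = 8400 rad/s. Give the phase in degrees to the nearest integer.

∠[(j8400)² + 1010(j8400) + 422500] = ∠[-7.0138e+07 + j8.484e+06] = 173.10°
∠L(j8400) = −173.10° = -173.10°

-173 deg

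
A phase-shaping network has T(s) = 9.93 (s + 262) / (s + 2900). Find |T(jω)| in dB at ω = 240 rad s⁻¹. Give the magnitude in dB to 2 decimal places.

|j240 + 262| = √(240² + 262²) = 355.3
|j240 + 2900| = √(240² + 2900²) = 2910
|T(j240)| = 9.93 × 355.3 / 2910 = 1.2125
20 log₁₀(1.2125) = 1.673 dB

1.67 dB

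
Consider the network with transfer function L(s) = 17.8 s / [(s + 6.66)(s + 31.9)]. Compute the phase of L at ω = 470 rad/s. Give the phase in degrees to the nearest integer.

-85°

∠(j470) = 90.00°
∠(j470 + 6.66) = arctan(470/6.66) = 89.19°
∠(j470 + 31.9) = arctan(470/31.9) = 86.12°
∠L(j470) = 90.00° − (89.19° + 86.12°) = -85.31°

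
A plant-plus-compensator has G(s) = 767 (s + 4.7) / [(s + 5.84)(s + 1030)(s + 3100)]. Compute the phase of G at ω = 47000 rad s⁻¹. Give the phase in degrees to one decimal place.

∠(j47000 + 4.7) = arctan(47000/4.7) = 89.99°
∠(j47000 + 5.84) = arctan(47000/5.84) = 89.99°
∠(j47000 + 1030) = arctan(47000/1030) = 88.74°
∠(j47000 + 3100) = arctan(47000/3100) = 86.23°
∠G(j47000) = 89.99° − (89.99° + 88.74° + 86.23°) = -174.97°

-175.0 deg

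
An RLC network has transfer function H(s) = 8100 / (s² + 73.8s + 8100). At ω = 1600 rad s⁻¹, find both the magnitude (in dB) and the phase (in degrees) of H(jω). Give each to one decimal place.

|H| = -50.0 dB, ∠H = -177.4°

|(j1600)² + 73.8(j1600) + 8100| = |-2.5519e+06 + j1.1808e+05| = 2.555e+06
|H(j1600)| = 8100 / 2.555e+06 = 0.0031707
20 log₁₀(0.0031707) = -49.98 dB
∠[(j1600)² + 73.8(j1600) + 8100] = ∠[-2.5519e+06 + j1.1808e+05] = 177.35°
∠H(j1600) = −177.35° = -177.35°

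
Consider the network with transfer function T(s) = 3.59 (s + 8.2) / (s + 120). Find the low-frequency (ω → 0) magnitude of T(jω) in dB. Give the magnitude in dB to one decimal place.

T(0) = 3.59 × 8.2 / 120 = 0.24532
20 log₁₀(0.24532) = -12.21 dB

-12.2 dB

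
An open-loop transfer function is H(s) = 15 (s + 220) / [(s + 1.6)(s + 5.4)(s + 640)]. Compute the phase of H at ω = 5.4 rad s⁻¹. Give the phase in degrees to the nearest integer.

-118°

∠(j5.4 + 220) = arctan(5.4/220) = 1.41°
∠(j5.4 + 1.6) = arctan(5.4/1.6) = 73.50°
∠(j5.4 + 5.4) = arctan(5.4/5.4) = 45.00°
∠(j5.4 + 640) = arctan(5.4/640) = 0.48°
∠H(j5.4) = 1.41° − (73.50° + 45.00° + 0.48°) = -117.57°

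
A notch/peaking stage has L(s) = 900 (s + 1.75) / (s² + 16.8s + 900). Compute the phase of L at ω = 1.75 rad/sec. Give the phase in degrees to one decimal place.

∠(j1.75 + 1.75) = arctan(1.75/1.75) = 45.00°
∠[(j1.75)² + 16.8(j1.75) + 900] = ∠[896.94 + j29.4] = 1.88°
∠L(j1.75) = 45.00° − 1.88° = 43.12°

43.1°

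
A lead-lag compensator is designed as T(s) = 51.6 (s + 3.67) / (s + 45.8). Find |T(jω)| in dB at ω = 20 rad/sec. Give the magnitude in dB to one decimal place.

26.4 dB

|j20 + 3.67| = √(20² + 3.67²) = 20.33
|j20 + 45.8| = √(20² + 45.8²) = 49.98
|T(j20)| = 51.6 × 20.33 / 49.98 = 20.995
20 log₁₀(20.995) = 26.44 dB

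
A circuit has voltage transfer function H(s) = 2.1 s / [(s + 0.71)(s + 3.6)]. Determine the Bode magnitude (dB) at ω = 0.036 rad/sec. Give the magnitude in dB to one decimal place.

|j0.036| = 0.036
|j0.036 + 0.71| = √(0.036² + 0.71²) = 0.7109
|j0.036 + 3.6| = √(0.036² + 3.6²) = 3.6
|H(j0.036)| = 2.1 × 0.036 / (0.7109 × 3.6) = 0.029538
20 log₁₀(0.029538) = -30.59 dB

-30.6 dB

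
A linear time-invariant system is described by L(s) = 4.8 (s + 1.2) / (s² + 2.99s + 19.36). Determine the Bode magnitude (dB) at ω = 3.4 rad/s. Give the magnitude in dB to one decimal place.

|j3.4 + 1.2| = √(3.4² + 1.2²) = 3.606
|(j3.4)² + 2.99(j3.4) + 19.36| = |7.8 + j10.166| = 12.81
|L(j3.4)| = 4.8 × 3.606 / 12.81 = 1.3506
20 log₁₀(1.3506) = 2.61 dB

2.6 dB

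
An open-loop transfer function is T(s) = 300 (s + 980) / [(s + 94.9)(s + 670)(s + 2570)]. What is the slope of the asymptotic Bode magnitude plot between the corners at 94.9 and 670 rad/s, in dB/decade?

In this band the factors already past their corner are: pole at 94.9; net slope = -20 dB/decade.

-20 dB/decade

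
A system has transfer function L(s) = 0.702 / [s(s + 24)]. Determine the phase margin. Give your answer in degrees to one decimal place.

89.9°

Gain crossover: |L(jω)| = 1 at ω ≈ 0.0292 rad/s.
∠L(j0.0292) = −90° − arctan(0.0292/24) ≈ -90.07°
PM = 180° + (-90.07°) = 89.93°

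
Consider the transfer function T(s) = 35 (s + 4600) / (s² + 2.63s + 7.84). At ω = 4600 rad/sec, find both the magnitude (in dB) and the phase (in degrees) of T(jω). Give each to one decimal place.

|T| = -39.4 dB, ∠T = -135.0°

|j4600 + 4600| = √(4600² + 4600²) = 6505
|(j4600)² + 2.63(j4600) + 7.84| = |-2.116e+07 + j12098| = 2.116e+07
|T(j4600)| = 35 × 6505 / 2.116e+07 = 0.01076
20 log₁₀(0.01076) = -39.36 dB
∠(j4600 + 4600) = arctan(4600/4600) = 45.00°
∠[(j4600)² + 2.63(j4600) + 7.84] = ∠[-2.116e+07 + j12098] = 179.97°
∠T(j4600) = 45.00° − 179.97° = -134.97°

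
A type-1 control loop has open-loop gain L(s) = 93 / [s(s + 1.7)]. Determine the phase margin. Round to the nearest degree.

Gain crossover: |L(jω)| = 1 at ω ≈ 9.57 rad/s.
∠L(j9.57) = −90° − arctan(9.57/1.7) ≈ -169.93°
PM = 180° + (-169.93°) = 10.07°

10 deg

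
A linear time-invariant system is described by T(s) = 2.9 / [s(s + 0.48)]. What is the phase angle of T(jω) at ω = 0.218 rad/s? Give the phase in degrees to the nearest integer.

∠(j0.218 + 0.48) = arctan(0.218/0.48) = 24.43°
∠(j0.218) = 90.00°
∠T(j0.218) = − (24.43° + 90.00°) = -114.43°

-114 deg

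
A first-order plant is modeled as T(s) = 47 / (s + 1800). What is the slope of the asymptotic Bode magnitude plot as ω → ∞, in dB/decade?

-20 dB/decade

With 0 zeros and 1 pole, the high-frequency asymptotic slope is 20 × (0 − 1) = -20 dB/decade.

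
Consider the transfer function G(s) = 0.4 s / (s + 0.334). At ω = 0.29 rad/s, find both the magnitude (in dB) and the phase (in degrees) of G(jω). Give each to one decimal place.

|G| = -11.6 dB, ∠G = 49.0°

|j0.29| = 0.29
|j0.29 + 0.334| = √(0.29² + 0.334²) = 0.4423
|G(j0.29)| = 0.4 × 0.29 / 0.4423 = 0.26225
20 log₁₀(0.26225) = -11.63 dB
∠(j0.29) = 90.00°
∠(j0.29 + 0.334) = arctan(0.29/0.334) = 40.97°
∠G(j0.29) = 90.00° − 40.97° = 49.03°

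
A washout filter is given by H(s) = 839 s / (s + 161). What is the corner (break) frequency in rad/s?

The single real pole at s = −161 gives a corner at ω = 161 rad/s.

161 rad/s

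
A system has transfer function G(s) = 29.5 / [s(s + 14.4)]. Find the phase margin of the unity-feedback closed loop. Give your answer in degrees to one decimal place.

82.0°

Gain crossover: |G(jω)| = 1 at ω ≈ 2.03 rad/s.
∠G(j2.03) = −90° − arctan(2.03/14.4) ≈ -98.02°
PM = 180° + (-98.02°) = 81.98°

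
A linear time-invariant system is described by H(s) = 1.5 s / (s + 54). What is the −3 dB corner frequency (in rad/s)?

For a single-pole high-pass, the −3 dB point is at the pole: ω = 54 rad/s.

54 rad/s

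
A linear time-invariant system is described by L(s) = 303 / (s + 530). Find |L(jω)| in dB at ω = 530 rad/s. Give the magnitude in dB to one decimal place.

|j530 + 530| = √(530² + 530²) = 749.5
|L(j530)| = 303 / 749.5 = 0.40425
20 log₁₀(0.40425) = -7.87 dB

-7.9 dB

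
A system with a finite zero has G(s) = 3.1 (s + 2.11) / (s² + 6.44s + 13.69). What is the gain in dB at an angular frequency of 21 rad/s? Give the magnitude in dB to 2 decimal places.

-16.71 dB

|j21 + 2.11| = √(21² + 2.11²) = 21.11
|(j21)² + 6.44(j21) + 13.69| = |-427.31 + j135.24| = 448.2
|G(j21)| = 3.1 × 21.11 / 448.2 = 0.14598
20 log₁₀(0.14598) = -16.714 dB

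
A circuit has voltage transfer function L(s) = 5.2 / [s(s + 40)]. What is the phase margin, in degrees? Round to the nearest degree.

90°

Gain crossover: |L(jω)| = 1 at ω ≈ 0.13 rad s⁻¹.
∠L(j0.13) = −90° − arctan(0.13/40) ≈ -90.19°
PM = 180° + (-90.19°) = 89.81°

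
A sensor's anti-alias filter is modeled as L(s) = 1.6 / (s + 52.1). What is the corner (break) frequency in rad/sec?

52.1 rad/sec

The single real pole at s = −52.1 gives a corner at ω = 52.1 rad/sec.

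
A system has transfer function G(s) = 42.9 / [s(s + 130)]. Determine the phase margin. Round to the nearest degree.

90°

Gain crossover: |G(jω)| = 1 at ω ≈ 0.33 rad/s.
∠G(j0.33) = −90° − arctan(0.33/130) ≈ -90.15°
PM = 180° + (-90.15°) = 89.85°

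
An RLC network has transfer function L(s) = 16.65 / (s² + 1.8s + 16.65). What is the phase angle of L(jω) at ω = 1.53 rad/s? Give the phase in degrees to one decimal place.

-10.9°

∠[(j1.53)² + 1.8(j1.53) + 16.65] = ∠[14.309 + j2.754] = 10.89°
∠L(j1.53) = −10.89° = -10.89°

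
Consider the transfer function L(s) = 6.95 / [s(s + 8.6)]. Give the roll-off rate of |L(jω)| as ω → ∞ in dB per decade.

With 0 zeros and 2 poles, the high-frequency asymptotic slope is 20 × (0 − 2) = -40 dB/decade.

-40 dB/decade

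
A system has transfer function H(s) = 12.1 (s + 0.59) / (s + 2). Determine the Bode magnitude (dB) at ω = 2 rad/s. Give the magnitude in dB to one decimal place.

|j2 + 0.59| = √(2² + 0.59²) = 2.085
|j2 + 2| = √(2² + 2²) = 2.828
|H(j2)| = 12.1 × 2.085 / 2.828 = 8.9205
20 log₁₀(8.9205) = 19.01 dB

19.0 dB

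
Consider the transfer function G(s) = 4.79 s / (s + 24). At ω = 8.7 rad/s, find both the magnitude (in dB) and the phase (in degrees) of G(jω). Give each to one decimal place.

|G| = 4.3 dB, ∠G = 70.1°

|j8.7| = 8.7
|j8.7 + 24| = √(8.7² + 24²) = 25.53
|G(j8.7)| = 4.79 × 8.7 / 25.53 = 1.6324
20 log₁₀(1.6324) = 4.26 dB
∠(j8.7) = 90.00°
∠(j8.7 + 24) = arctan(8.7/24) = 19.93°
∠G(j8.7) = 90.00° − 19.93° = 70.07°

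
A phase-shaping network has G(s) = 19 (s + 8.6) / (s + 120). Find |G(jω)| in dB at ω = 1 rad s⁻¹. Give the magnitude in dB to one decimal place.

2.7 dB

|j1 + 8.6| = √(1² + 8.6²) = 8.658
|j1 + 120| = √(1² + 120²) = 120
|G(j1)| = 19 × 8.658 / 120 = 1.3708
20 log₁₀(1.3708) = 2.74 dB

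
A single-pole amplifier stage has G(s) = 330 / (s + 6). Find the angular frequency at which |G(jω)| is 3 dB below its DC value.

6 rad/sec

For a single-pole low-pass, the −3 dB point is at the pole: ω = 6 rad/sec.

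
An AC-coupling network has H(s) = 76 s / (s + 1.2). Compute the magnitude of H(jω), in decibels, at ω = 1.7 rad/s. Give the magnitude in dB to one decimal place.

|j1.7| = 1.7
|j1.7 + 1.2| = √(1.7² + 1.2²) = 2.081
|H(j1.7)| = 76 × 1.7 / 2.081 = 62.09
20 log₁₀(62.09) = 35.86 dB

35.9 dB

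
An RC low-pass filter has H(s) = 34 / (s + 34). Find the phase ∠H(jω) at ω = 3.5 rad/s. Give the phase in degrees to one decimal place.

∠(j3.5 + 34) = arctan(3.5/34) = 5.88°
∠H(j3.5) = −5.88° = -5.88°

-5.9 deg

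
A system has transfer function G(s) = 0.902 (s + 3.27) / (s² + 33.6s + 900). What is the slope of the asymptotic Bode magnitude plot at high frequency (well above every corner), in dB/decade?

-20 dB/decade

With 1 zero and 2 poles, the high-frequency asymptotic slope is 20 × (1 − 2) = -20 dB/decade.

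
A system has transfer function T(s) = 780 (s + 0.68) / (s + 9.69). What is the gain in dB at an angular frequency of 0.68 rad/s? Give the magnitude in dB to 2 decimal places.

|j0.68 + 0.68| = √(0.68² + 0.68²) = 0.9617
|j0.68 + 9.69| = √(0.68² + 9.69²) = 9.714
|T(j0.68)| = 780 × 0.9617 / 9.714 = 77.22
20 log₁₀(77.22) = 37.755 dB

37.75 dB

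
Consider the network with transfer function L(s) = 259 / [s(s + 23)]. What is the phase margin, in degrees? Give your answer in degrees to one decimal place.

65.9°

Gain crossover: |L(jω)| = 1 at ω ≈ 10.3 rad/s.
∠L(j10.3) = −90° − arctan(10.3/23) ≈ -114.08°
PM = 180° + (-114.08°) = 65.92°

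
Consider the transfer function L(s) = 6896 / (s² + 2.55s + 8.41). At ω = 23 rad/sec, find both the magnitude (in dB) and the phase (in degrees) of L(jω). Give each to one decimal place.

|L| = 22.4 dB, ∠L = -173.6°

|(j23)² + 2.55(j23) + 8.41| = |-520.59 + j58.65| = 523.9
|L(j23)| = 6896 / 523.9 = 13.163
20 log₁₀(13.163) = 22.39 dB
∠[(j23)² + 2.55(j23) + 8.41] = ∠[-520.59 + j58.65] = 173.57°
∠L(j23) = −173.57° = -173.57°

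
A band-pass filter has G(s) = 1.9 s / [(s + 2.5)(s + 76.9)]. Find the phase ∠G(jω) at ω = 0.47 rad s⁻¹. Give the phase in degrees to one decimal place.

∠(j0.47) = 90.00°
∠(j0.47 + 2.5) = arctan(0.47/2.5) = 10.65°
∠(j0.47 + 76.9) = arctan(0.47/76.9) = 0.35°
∠G(j0.47) = 90.00° − (10.65° + 0.35°) = 79.00°

79.0°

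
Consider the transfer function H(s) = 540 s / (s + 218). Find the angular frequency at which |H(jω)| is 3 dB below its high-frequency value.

For a single-pole high-pass, the −3 dB point is at the pole: ω = 218 rad s⁻¹.

218 rad s⁻¹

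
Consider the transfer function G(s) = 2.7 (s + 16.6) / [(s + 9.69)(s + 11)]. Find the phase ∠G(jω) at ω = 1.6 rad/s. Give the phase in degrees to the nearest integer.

∠(j1.6 + 16.6) = arctan(1.6/16.6) = 5.51°
∠(j1.6 + 9.69) = arctan(1.6/9.69) = 9.38°
∠(j1.6 + 11) = arctan(1.6/11) = 8.28°
∠G(j1.6) = 5.51° − (9.38° + 8.28°) = -12.15°

-12 deg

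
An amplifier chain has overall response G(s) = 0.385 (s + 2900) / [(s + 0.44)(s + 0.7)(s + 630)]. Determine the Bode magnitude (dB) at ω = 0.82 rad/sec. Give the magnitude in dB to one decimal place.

|j0.82 + 2900| = √(0.82² + 2900²) = 2900
|j0.82 + 0.44| = √(0.82² + 0.44²) = 0.9306
|j0.82 + 0.7| = √(0.82² + 0.7²) = 1.078
|j0.82 + 630| = √(0.82² + 630²) = 630
|G(j0.82)| = 0.385 × 2900 / (0.9306 × 1.078 × 630) = 1.7664
20 log₁₀(1.7664) = 4.94 dB

4.9 dB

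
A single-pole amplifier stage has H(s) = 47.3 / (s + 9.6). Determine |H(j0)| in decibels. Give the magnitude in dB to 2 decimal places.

H(0) = 47.3 / 9.6 = 4.9271
20 log₁₀(4.9271) = 13.852 dB

13.85 dB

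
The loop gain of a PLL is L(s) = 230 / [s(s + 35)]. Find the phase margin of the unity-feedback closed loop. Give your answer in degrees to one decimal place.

Gain crossover: |L(jω)| = 1 at ω ≈ 6.46 rad/s.
∠L(j6.46) = −90° − arctan(6.46/35) ≈ -100.46°
PM = 180° + (-100.46°) = 79.54°

79.5°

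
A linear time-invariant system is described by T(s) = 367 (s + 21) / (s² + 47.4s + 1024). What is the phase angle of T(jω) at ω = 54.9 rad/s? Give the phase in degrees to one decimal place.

-58.3°

∠(j54.9 + 21) = arctan(54.9/21) = 69.07°
∠[(j54.9)² + 47.4(j54.9) + 1024] = ∠[-1990 + j2602.3] = 127.41°
∠T(j54.9) = 69.07° − 127.41° = -58.34°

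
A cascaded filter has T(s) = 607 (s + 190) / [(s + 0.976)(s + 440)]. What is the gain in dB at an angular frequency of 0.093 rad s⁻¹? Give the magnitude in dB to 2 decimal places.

|j0.093 + 190| = √(0.093² + 190²) = 190
|j0.093 + 0.976| = √(0.093² + 0.976²) = 0.9804
|j0.093 + 440| = √(0.093² + 440²) = 440
|T(j0.093)| = 607 × 190 / (0.9804 × 440) = 267.35
20 log₁₀(267.35) = 48.542 dB

48.54 dB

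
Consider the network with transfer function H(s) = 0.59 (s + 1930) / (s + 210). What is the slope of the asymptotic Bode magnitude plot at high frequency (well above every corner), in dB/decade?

With 1 zero and 1 pole, the high-frequency asymptotic slope is 20 × (1 − 1) = 0 dB/decade.

0 dB/decade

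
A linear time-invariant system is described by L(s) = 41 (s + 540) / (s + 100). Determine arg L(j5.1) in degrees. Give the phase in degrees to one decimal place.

∠(j5.1 + 540) = arctan(5.1/540) = 0.54°
∠(j5.1 + 100) = arctan(5.1/100) = 2.92°
∠L(j5.1) = 0.54° − 2.92° = -2.38°

-2.4°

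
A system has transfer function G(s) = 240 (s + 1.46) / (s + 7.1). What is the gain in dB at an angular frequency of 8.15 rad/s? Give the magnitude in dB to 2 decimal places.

45.29 dB

|j8.15 + 1.46| = √(8.15² + 1.46²) = 8.28
|j8.15 + 7.1| = √(8.15² + 7.1²) = 10.81
|G(j8.15)| = 240 × 8.28 / 10.81 = 183.84
20 log₁₀(183.84) = 45.289 dB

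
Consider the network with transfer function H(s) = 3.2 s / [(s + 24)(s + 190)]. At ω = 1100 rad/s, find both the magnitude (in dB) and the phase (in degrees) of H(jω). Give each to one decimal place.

|H| = -50.9 dB, ∠H = -79.0°

|j1100| = 1100
|j1100 + 24| = √(1100² + 24²) = 1100
|j1100 + 190| = √(1100² + 190²) = 1116
|H(j1100)| = 3.2 × 1100 / (1100 × 1116) = 0.002866
20 log₁₀(0.002866) = -50.85 dB
∠(j1100) = 90.00°
∠(j1100 + 24) = arctan(1100/24) = 88.75°
∠(j1100 + 190) = arctan(1100/190) = 80.20°
∠H(j1100) = 90.00° − (88.75° + 80.20°) = -78.95°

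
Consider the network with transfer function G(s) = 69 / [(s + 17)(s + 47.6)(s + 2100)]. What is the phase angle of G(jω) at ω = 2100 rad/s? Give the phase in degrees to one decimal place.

∠(j2100 + 17) = arctan(2100/17) = 89.54°
∠(j2100 + 47.6) = arctan(2100/47.6) = 88.70°
∠(j2100 + 2100) = arctan(2100/2100) = 45.00°
∠G(j2100) = − (89.54° + 88.70° + 45.00°) = -223.24°

-223.2 deg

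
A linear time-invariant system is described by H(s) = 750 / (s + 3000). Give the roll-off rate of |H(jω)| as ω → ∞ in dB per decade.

-20 dB/decade

With 0 zeros and 1 pole, the high-frequency asymptotic slope is 20 × (0 − 1) = -20 dB/decade.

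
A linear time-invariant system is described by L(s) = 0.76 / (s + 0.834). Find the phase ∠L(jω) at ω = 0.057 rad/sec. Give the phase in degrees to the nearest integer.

∠(j0.057 + 0.834) = arctan(0.057/0.834) = 3.91°
∠L(j0.057) = −3.91° = -3.91°

-4 deg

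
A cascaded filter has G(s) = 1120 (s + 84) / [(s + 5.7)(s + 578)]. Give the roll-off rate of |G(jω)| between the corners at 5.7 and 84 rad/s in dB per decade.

In this band the factors already past their corner are: pole at 5.7; net slope = -20 dB/decade.

-20 dB/decade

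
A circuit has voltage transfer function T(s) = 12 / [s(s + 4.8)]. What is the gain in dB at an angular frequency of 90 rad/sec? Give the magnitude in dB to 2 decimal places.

-56.60 dB

|j90 + 4.8| = √(90² + 4.8²) = 90.13
|j90| = 90
|T(j90)| = 12 / (90.13 × 90) = 0.0014794
20 log₁₀(0.0014794) = -56.598 dB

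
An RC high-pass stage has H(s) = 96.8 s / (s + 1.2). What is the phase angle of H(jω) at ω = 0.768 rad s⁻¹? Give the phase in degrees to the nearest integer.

∠(j0.768) = 90.00°
∠(j0.768 + 1.2) = arctan(0.768/1.2) = 32.62°
∠H(j0.768) = 90.00° − 32.62° = 57.38°

57°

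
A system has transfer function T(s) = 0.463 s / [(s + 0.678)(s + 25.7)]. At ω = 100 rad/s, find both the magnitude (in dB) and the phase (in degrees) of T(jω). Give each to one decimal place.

|T| = -47.0 dB, ∠T = -75.2°

|j100| = 100
|j100 + 0.678| = √(100² + 0.678²) = 100
|j100 + 25.7| = √(100² + 25.7²) = 103.2
|T(j100)| = 0.463 × 100 / (100 × 103.2) = 0.0044842
20 log₁₀(0.0044842) = -46.97 dB
∠(j100) = 90.00°
∠(j100 + 0.678) = arctan(100/0.678) = 89.61°
∠(j100 + 25.7) = arctan(100/25.7) = 75.59°
∠T(j100) = 90.00° − (89.61° + 75.59°) = -75.20°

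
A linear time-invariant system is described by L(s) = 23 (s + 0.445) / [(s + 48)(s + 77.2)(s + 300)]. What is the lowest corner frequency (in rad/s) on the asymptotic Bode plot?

0.445 rad/s

Break frequencies occur at each pole and zero magnitude: 0.445 rad/s, 48 rad/s, 77.2 rad/s, 300 rad/s.
The lowest is 0.445 rad/s.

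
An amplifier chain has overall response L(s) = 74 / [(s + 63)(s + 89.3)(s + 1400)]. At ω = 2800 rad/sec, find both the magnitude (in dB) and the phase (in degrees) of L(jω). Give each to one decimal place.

|L| = -170.4 dB, ∠L = -240.3°

|j2800 + 63| = √(2800² + 63²) = 2801
|j2800 + 89.3| = √(2800² + 89.3²) = 2801
|j2800 + 1400| = √(2800² + 1400²) = 3130
|L(j2800)| = 74 / (2801 × 2801 × 3130) = 3.0128e-09
20 log₁₀(3.0128e-09) = -170.42 dB
∠(j2800 + 63) = arctan(2800/63) = 88.71°
∠(j2800 + 89.3) = arctan(2800/89.3) = 88.17°
∠(j2800 + 1400) = arctan(2800/1400) = 63.43°
∠L(j2800) = − (88.71° + 88.17° + 63.43°) = -240.32°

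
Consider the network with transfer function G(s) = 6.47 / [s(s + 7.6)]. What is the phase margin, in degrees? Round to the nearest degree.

Gain crossover: |G(jω)| = 1 at ω ≈ 0.846 rad/s.
∠G(j0.846) = −90° − arctan(0.846/7.6) ≈ -96.35°
PM = 180° + (-96.35°) = 83.65°

84°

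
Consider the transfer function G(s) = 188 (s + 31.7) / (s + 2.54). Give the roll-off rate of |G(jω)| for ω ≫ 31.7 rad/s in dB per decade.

With 1 zero and 1 pole, the high-frequency asymptotic slope is 20 × (1 − 1) = 0 dB/decade.

0 dB/decade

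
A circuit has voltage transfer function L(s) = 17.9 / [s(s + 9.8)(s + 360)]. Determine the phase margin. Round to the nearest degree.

Gain crossover: |L(jω)| = 1 at ω ≈ 0.00507 rad/sec.
∠L(j0.00507) = −90° − arctan(0.00507/9.8) − arctan(0.00507/360) ≈ -90.03°
PM = 180° + (-90.03°) = 89.97°

90 deg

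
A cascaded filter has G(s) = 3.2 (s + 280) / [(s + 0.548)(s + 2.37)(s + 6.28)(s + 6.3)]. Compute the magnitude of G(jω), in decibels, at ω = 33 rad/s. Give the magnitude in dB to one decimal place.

|j33 + 280| = √(33² + 280²) = 281.9
|j33 + 0.548| = √(33² + 0.548²) = 33
|j33 + 2.37| = √(33² + 2.37²) = 33.08
|j33 + 6.28| = √(33² + 6.28²) = 33.59
|j33 + 6.3| = √(33² + 6.3²) = 33.6
|G(j33)| = 3.2 × 281.9 / (33 × 33.08 × 33.59 × 33.6) = 0.0007321
20 log₁₀(0.0007321) = -62.71 dB

-62.7 dB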